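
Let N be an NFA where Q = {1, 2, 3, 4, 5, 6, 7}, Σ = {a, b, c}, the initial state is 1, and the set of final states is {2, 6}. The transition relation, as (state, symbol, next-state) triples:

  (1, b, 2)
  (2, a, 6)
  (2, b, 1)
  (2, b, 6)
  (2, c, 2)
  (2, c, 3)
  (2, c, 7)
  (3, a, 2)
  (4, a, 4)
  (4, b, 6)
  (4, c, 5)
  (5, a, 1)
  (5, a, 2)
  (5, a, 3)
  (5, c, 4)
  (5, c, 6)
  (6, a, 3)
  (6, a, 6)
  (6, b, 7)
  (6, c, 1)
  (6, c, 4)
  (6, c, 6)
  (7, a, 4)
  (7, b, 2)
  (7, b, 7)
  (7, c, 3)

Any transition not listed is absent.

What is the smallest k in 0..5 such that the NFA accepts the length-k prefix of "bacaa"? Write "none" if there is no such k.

Start in {1}.
Read 'b': {1} → {2}.
None of the earlier sets intersect F, but {2} does.

1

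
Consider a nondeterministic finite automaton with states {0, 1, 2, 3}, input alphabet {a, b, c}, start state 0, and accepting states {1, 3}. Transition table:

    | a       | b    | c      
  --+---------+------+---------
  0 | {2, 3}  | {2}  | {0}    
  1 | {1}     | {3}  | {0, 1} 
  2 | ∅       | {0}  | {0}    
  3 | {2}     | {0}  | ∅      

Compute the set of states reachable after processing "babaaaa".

∅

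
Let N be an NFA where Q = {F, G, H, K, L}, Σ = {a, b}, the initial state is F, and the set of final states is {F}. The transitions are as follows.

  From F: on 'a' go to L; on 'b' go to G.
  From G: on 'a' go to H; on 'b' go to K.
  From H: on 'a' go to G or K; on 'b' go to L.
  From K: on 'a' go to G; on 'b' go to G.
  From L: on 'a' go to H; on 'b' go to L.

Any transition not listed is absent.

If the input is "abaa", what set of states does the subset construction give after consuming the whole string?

{G, K}

Start in {F}.
Read 'a': {F} → {L}.
Read 'b': {L} → {L}.
Read 'a': {L} → {H}.
Read 'a': {H} → {G, K}.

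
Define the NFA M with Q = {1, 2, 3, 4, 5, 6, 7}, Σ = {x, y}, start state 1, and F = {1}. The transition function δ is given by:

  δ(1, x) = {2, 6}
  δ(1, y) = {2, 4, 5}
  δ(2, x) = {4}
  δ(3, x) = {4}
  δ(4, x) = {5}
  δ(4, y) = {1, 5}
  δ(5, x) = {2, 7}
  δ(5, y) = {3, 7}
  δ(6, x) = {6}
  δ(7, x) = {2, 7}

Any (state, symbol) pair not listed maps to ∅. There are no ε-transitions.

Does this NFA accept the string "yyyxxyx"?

No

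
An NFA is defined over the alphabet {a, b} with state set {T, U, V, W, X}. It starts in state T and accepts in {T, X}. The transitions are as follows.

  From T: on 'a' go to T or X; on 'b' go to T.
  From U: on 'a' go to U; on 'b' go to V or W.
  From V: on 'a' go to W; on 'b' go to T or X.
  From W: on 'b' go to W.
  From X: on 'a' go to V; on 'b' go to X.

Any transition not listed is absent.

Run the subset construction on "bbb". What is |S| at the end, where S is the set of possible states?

1

Start in {T}.
Read 'b': T→{T}; now {T}.
Read 'b': T→{T}; now {T}.
Read 'b': T→{T}; now {T}.
That set has 1 state.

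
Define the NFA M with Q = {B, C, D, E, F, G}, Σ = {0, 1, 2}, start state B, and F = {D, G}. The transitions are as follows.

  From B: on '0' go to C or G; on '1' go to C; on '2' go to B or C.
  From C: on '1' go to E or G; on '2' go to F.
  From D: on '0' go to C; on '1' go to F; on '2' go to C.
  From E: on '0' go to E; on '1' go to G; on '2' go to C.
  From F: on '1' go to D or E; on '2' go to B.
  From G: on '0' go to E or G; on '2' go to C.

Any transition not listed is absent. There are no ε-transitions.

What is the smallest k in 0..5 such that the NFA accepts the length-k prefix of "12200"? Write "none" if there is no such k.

4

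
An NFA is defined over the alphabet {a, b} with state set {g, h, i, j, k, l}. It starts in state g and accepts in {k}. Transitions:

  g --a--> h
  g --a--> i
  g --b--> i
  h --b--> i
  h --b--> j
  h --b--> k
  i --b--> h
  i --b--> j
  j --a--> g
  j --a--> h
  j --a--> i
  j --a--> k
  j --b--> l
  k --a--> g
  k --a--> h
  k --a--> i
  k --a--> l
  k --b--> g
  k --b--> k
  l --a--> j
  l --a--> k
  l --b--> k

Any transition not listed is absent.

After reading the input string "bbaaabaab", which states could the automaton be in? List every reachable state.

{g, h, i, j, k, l}

Start in {g}.
Read 'b': {g} → {i}.
Read 'b': {i} → {h, j}.
Read 'a': {h, j} → {g, h, i, k}.
Read 'a': {g, h, i, k} → {g, h, i, l}.
Read 'a': {g, h, i, l} → {h, i, j, k}.
Read 'b': {h, i, j, k} → {g, h, i, j, k, l}.
Read 'a': {g, h, i, j, k, l} → {g, h, i, j, k, l}.
Read 'a': {g, h, i, j, k, l} → {g, h, i, j, k, l}.
Read 'b': {g, h, i, j, k, l} → {g, h, i, j, k, l}.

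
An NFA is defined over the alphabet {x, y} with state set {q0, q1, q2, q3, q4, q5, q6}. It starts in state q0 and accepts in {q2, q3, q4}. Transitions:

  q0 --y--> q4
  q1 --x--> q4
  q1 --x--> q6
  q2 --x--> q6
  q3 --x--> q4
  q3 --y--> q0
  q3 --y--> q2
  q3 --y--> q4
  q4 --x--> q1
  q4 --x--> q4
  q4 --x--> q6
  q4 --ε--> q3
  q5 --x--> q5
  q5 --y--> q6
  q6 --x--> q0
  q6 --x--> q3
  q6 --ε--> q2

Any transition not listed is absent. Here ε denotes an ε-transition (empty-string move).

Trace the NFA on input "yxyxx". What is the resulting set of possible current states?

Start in {q0}.
Read 'y': q0→{q4}; union {q4}; ε-closure = {q3, q4}.
Read 'x': q3→{q4}, q4→{q1, q4, q6}; union {q1, q4, q6}; ε-closure = {q1, q2, q3, q4, q6}.
Read 'y': q1→∅, q2→∅, q3→{q0, q2, q4}, q4→∅, q6→∅; union {q0, q2, q4}; ε-closure = {q0, q2, q3, q4}.
Read 'x': q0→∅, q2→{q6}, q3→{q4}, q4→{q1, q4, q6}; union {q1, q4, q6}; ε-closure = {q1, q2, q3, q4, q6}.
Read 'x': q1→{q4, q6}, q2→{q6}, q3→{q4}, q4→{q1, q4, q6}, q6→{q0, q3}; union {q0, q1, q3, q4, q6}; ε-closure = {q0, q1, q2, q3, q4, q6}.

{q0, q1, q2, q3, q4, q6}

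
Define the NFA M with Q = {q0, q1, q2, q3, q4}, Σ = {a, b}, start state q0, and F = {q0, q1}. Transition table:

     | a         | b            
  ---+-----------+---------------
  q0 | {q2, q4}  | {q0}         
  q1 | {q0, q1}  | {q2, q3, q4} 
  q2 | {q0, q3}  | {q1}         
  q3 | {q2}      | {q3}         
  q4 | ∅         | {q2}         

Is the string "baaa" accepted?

No

Start in {q0}.
Read 'b': q0→{q0}; now {q0}.
Read 'a': q0→{q2, q4}; now {q2, q4}.
Read 'a': q2→{q0, q3}, q4→∅; now {q0, q3}.
Read 'a': q0→{q2, q4}, q3→{q2}; now {q2, q4}.
The final set {q2, q4} contains no accepting state.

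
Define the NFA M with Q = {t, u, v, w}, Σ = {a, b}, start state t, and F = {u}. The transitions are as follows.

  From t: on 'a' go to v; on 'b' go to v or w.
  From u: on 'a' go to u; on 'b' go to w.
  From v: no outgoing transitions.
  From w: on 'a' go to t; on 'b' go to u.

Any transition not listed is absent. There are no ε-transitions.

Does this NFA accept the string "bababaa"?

Start in {t}.
Read 'b': {t} → {v, w}.
Read 'a': {v, w} → {t}.
Read 'b': {t} → {v, w}.
Read 'a': {v, w} → {t}.
Read 'b': {t} → {v, w}.
Read 'a': {v, w} → {t}.
Read 'a': {t} → {v}.
The final set {v} contains no accepting state.

No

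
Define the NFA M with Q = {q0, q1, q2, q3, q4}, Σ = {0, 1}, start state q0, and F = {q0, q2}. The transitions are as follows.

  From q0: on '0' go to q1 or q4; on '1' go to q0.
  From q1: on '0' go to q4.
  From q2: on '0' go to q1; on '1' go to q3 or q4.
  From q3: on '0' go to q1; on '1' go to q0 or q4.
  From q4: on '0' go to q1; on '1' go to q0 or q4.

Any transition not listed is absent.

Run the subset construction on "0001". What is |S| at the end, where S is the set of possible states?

2

Start in {q0}.
Read '0': q0→{q1, q4}; now {q1, q4}.
Read '0': q1→{q4}, q4→{q1}; now {q1, q4}.
Read '0': q1→{q4}, q4→{q1}; now {q1, q4}.
Read '1': q1→∅, q4→{q0, q4}; now {q0, q4}.
That set has 2 states.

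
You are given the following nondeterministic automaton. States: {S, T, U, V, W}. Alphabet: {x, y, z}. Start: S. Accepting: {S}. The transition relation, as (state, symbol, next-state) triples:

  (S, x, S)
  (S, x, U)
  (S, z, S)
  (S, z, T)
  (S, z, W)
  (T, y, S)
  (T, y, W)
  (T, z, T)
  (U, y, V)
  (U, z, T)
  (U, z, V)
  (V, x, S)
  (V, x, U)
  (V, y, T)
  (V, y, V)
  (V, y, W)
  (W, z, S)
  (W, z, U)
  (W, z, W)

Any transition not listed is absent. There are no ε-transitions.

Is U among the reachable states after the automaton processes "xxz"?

No

Start in {S}.
Read 'x': S→{S, U}; now {S, U}.
Read 'x': S→{S, U}, U→∅; now {S, U}.
Read 'z': S→{S, T, W}, U→{T, V}; now {S, T, V, W}.
State U is not in {S, T, V, W}.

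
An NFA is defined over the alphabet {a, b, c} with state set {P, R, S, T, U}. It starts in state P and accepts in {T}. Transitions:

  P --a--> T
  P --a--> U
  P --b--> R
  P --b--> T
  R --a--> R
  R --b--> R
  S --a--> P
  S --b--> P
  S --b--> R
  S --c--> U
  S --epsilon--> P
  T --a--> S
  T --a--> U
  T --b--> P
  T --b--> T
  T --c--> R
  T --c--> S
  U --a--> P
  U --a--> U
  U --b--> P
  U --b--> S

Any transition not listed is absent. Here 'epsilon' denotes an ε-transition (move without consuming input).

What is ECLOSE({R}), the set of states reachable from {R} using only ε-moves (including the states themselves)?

Begin with {R}.
No ε-moves leave this set, so the closure equals the set itself.

{R}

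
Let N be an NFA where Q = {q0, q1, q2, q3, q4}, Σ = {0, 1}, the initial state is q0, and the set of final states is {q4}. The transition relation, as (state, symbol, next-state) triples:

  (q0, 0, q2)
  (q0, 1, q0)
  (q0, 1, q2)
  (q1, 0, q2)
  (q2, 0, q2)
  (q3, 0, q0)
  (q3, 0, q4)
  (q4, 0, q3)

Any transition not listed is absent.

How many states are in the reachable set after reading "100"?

1

Start in {q0}.
Read '1': {q0} → {q0, q2}.
Read '0': {q0, q2} → {q2}.
Read '0': {q2} → {q2}.
That set has 1 state.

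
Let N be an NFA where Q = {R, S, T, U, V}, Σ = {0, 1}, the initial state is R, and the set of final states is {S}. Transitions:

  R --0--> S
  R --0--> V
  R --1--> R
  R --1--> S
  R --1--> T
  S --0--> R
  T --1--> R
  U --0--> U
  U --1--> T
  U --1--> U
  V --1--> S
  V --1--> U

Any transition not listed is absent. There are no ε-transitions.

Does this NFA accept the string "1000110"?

Yes

Start in {R}.
Read '1': {R} → {R, S, T}.
Read '0': {R, S, T} → {R, S, V}.
Read '0': {R, S, V} → {R, S, V}.
Read '0': {R, S, V} → {R, S, V}.
Read '1': {R, S, V} → {R, S, T, U}.
Read '1': {R, S, T, U} → {R, S, T, U}.
Read '0': {R, S, T, U} → {R, S, U, V}.
The final set {R, S, U, V} contains the accepting state S.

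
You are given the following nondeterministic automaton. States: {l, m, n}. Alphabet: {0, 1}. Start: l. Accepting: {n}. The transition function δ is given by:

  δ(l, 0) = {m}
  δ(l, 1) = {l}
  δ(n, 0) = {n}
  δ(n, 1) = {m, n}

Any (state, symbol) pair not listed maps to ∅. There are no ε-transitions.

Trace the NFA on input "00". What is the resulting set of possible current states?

∅

Start in {l}.
Read '0': l→{m}; now {m}.
Read '0': m→∅; now ∅.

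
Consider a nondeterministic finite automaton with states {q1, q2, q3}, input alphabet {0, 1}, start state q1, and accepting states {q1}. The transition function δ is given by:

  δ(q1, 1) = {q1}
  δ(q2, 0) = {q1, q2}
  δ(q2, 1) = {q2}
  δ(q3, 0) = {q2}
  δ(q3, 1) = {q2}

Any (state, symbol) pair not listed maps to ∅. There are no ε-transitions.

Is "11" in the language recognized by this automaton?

Yes

Start in {q1}.
Read '1': q1→{q1}; now {q1}.
Read '1': q1→{q1}; now {q1}.
The final set {q1} contains the accepting state q1.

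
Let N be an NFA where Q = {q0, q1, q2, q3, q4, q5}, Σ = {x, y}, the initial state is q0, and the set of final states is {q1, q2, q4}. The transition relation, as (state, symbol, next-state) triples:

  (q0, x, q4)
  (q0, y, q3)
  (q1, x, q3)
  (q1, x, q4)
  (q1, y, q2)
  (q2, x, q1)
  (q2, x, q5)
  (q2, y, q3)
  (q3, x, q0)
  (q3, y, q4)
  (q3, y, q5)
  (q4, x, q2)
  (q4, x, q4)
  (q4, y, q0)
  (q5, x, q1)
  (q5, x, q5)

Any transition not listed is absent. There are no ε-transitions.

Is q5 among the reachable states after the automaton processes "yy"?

Yes

Start in {q0}.
Read 'y': {q0} → {q3}.
Read 'y': {q3} → {q4, q5}.
State q5 is in {q4, q5}.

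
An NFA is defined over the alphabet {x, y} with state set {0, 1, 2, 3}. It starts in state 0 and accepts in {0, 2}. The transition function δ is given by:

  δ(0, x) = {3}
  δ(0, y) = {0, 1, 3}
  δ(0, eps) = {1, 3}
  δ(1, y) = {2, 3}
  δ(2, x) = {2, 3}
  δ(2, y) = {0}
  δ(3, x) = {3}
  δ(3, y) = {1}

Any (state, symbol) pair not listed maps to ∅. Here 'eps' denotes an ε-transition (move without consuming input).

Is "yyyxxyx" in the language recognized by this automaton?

Start: ε-closure({0}) = {0, 1, 3}.
Read 'y': 0→{0, 1, 3}, 1→{2, 3}, 3→{1}; now {0, 1, 2, 3}.
Read 'y': 0→{0, 1, 3}, 1→{2, 3}, 2→{0}, 3→{1}; now {0, 1, 2, 3}.
Read 'y': 0→{0, 1, 3}, 1→{2, 3}, 2→{0}, 3→{1}; now {0, 1, 2, 3}.
Read 'x': 0→{3}, 1→∅, 2→{2, 3}, 3→{3}; now {2, 3}.
Read 'x': 2→{2, 3}, 3→{3}; now {2, 3}.
Read 'y': 2→{0}, 3→{1}; union {0, 1}; ε-closure = {0, 1, 3}.
Read 'x': 0→{3}, 1→∅, 3→{3}; now {3}.
The final set {3} contains no accepting state.

No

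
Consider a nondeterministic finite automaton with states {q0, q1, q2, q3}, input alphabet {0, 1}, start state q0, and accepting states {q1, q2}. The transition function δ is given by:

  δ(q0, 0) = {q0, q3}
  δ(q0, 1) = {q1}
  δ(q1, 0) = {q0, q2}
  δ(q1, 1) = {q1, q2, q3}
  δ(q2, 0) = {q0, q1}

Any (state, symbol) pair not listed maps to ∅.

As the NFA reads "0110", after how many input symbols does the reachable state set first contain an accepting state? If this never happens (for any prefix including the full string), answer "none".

Start in {q0}.
Read '0': {q0} → {q0, q3}.
Read '1': {q0, q3} → {q1}.
None of the earlier sets intersect F, but {q1} does.

2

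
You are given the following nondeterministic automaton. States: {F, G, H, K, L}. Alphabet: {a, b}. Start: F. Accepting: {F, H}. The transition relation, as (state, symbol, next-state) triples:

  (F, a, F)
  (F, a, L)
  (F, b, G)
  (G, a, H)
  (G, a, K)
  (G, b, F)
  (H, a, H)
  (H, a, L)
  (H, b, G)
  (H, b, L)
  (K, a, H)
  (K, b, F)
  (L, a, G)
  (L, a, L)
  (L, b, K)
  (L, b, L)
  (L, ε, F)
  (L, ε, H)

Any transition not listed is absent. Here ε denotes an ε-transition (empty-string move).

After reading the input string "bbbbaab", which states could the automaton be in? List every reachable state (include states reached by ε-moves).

Start in {F}.
Read 'b': {F} → {G}.
Read 'b': {G} → {F}.
Read 'b': {F} → {G}.
Read 'b': {G} → {F}.
Read 'a': {F} → {F, H, L}.
Read 'a': {F, H, L} → {F, G, H, L}.
Read 'b': {F, G, H, L} → {F, G, H, K, L}.

{F, G, H, K, L}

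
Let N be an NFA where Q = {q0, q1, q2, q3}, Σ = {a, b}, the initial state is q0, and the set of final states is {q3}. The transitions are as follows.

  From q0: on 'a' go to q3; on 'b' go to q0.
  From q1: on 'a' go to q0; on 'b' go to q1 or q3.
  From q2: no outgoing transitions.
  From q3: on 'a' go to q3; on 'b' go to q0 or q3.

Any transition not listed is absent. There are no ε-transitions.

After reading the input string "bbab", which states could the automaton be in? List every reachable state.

{q0, q3}

Start in {q0}.
Read 'b': {q0} → {q0}.
Read 'b': {q0} → {q0}.
Read 'a': {q0} → {q3}.
Read 'b': {q3} → {q0, q3}.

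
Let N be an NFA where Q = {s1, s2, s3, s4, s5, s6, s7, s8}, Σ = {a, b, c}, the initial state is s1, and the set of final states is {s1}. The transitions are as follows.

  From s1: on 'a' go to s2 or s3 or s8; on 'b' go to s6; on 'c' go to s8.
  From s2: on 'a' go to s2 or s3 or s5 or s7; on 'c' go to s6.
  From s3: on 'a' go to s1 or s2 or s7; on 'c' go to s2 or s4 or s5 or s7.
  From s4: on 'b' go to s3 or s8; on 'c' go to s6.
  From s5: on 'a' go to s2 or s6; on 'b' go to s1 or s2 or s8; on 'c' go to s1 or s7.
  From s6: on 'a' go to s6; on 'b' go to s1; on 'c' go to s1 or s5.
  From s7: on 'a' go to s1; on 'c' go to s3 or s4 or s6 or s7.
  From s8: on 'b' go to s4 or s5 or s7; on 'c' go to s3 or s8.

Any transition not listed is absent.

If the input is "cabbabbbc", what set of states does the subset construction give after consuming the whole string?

∅

Start in {s1}.
Read 'c': s1→{s8}; now {s8}.
Read 'a': s8→∅; now ∅.
The set is empty and remains empty for the remaining 7 symbols.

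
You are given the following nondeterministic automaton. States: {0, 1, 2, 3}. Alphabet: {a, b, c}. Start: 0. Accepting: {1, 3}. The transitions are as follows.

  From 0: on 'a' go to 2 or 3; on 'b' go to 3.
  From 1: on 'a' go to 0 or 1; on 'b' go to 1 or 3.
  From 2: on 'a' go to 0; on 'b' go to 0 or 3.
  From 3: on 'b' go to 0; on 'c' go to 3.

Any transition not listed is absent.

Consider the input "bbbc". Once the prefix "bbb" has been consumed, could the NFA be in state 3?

Start in {0}.
Read 'b': 0→{3}; now {3}.
Read 'b': 3→{0}; now {0}.
Read 'b': 0→{3}; now {3}.
State 3 is in {3}.

Yes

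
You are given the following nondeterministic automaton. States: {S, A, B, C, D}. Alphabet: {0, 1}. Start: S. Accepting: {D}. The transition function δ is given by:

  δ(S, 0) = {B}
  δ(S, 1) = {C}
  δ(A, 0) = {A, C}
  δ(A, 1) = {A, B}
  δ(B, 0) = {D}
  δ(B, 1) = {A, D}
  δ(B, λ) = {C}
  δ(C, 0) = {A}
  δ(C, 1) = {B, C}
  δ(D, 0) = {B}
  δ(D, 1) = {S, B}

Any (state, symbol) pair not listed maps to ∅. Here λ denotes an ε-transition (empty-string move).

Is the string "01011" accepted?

Yes

Start in {S}.
Read '0': {S} → {B, C}.
Read '1': {B, C} → {A, B, C, D}.
Read '0': {A, B, C, D} → {A, B, C, D}.
Read '1': {A, B, C, D} → {S, A, B, C, D}.
Read '1': {S, A, B, C, D} → {S, A, B, C, D}.
The final set {S, A, B, C, D} contains the accepting state D.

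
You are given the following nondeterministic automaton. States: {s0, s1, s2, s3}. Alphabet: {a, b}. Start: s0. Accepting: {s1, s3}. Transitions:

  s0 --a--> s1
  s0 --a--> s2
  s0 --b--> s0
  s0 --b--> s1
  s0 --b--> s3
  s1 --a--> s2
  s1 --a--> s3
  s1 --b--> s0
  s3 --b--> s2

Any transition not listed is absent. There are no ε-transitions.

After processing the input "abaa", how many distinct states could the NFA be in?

Start in {s0}.
Read 'a': {s0} → {s1, s2}.
Read 'b': {s1, s2} → {s0}.
Read 'a': {s0} → {s1, s2}.
Read 'a': {s1, s2} → {s2, s3}.
That set has 2 states.

2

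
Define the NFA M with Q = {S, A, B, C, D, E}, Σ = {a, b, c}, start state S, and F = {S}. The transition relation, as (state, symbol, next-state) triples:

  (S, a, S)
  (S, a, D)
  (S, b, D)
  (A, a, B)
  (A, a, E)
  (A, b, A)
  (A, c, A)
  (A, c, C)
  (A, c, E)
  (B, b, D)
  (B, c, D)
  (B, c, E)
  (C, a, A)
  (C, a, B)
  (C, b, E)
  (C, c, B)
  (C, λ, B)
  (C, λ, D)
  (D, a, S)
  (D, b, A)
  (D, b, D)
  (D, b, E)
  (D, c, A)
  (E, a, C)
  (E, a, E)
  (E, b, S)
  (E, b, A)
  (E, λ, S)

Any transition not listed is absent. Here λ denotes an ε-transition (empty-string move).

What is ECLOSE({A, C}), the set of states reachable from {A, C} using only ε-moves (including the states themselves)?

Begin with {A, C}.
ε-move C → B; add B.
ε-move C → D; add D.

{A, B, C, D}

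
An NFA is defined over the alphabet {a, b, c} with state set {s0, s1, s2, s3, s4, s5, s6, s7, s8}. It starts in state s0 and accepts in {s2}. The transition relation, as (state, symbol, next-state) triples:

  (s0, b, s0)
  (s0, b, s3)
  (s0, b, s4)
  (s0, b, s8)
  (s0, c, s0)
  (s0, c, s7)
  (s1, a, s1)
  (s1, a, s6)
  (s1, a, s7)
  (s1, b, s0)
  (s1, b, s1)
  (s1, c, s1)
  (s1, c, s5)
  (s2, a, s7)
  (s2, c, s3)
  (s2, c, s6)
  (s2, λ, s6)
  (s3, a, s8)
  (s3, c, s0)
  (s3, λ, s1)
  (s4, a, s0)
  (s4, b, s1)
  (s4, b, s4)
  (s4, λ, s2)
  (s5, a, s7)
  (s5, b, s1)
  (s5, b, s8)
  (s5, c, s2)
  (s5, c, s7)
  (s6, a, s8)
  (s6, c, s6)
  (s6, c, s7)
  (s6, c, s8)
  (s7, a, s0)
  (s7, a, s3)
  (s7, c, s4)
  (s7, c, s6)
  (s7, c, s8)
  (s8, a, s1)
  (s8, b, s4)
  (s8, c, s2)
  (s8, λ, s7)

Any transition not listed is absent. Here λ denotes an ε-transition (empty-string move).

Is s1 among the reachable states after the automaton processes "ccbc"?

Start in {s0}.
Read 'c': {s0} → {s0, s7}.
Read 'c': {s0, s7} → {s0, s2, s4, s6, s7, s8}.
Read 'b': {s0, s2, s4, s6, s7, s8} → {s0, s1, s2, s3, s4, s6, s7, s8}.
Read 'c': {s0, s1, s2, s3, s4, s6, s7, s8} → {s0, s1, s2, s3, s4, s5, s6, s7, s8}.
State s1 is in {s0, s1, s2, s3, s4, s5, s6, s7, s8}.

Yes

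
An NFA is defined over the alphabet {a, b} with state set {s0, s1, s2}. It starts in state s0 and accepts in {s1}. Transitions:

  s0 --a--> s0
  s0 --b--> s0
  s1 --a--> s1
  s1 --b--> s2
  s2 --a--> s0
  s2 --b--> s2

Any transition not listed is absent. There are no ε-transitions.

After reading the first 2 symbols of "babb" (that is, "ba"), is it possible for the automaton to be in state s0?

Start in {s0}.
Read 'b': s0→{s0}; now {s0}.
Read 'a': s0→{s0}; now {s0}.
State s0 is in {s0}.

Yes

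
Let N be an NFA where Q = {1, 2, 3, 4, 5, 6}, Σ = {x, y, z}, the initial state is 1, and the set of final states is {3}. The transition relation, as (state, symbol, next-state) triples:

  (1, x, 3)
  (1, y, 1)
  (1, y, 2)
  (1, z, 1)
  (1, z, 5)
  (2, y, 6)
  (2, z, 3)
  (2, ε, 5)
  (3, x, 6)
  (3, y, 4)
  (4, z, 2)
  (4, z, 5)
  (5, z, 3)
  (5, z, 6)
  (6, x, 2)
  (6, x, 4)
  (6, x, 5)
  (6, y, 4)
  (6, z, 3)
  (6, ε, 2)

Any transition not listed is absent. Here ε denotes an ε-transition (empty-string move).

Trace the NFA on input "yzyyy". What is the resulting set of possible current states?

{1, 2, 4, 5, 6}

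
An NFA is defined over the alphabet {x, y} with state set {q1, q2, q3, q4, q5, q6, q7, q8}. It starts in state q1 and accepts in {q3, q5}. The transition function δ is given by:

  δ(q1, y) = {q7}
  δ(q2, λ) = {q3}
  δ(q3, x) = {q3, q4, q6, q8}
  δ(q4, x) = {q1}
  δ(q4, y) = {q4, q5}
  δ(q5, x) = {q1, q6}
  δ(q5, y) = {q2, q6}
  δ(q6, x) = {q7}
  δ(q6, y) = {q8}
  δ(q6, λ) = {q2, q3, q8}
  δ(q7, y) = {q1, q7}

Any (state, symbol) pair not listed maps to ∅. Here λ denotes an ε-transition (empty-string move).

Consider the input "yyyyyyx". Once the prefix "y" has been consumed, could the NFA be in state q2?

Start in {q1}.
Read 'y': q1→{q7}; now {q7}.
State q2 is not in {q7}.

No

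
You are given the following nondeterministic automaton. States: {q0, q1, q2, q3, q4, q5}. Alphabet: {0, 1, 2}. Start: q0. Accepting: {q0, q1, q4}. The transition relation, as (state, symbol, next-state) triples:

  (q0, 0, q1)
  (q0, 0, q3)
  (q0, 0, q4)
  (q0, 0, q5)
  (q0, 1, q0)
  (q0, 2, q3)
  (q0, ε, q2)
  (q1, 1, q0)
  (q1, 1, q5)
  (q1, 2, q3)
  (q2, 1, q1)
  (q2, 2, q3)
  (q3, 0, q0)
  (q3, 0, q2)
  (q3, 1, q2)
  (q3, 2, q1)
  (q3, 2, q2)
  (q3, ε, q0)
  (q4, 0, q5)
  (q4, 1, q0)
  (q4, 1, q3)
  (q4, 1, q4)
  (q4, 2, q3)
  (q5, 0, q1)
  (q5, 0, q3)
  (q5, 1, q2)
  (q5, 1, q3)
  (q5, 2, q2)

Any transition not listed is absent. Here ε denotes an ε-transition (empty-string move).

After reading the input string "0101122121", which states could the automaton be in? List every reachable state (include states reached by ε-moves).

Start: ε-closure({q0}) = {q0, q2}.
Read '0': {q0, q2} → {q0, q1, q2, q3, q4, q5}.
Read '1': {q0, q1, q2, q3, q4, q5} → {q0, q1, q2, q3, q4, q5}.
Read '0': {q0, q1, q2, q3, q4, q5} → {q0, q1, q2, q3, q4, q5}.
Read '1': {q0, q1, q2, q3, q4, q5} → {q0, q1, q2, q3, q4, q5}.
Read '1': {q0, q1, q2, q3, q4, q5} → {q0, q1, q2, q3, q4, q5}.
Read '2': {q0, q1, q2, q3, q4, q5} → {q0, q1, q2, q3}.
Read '2': {q0, q1, q2, q3} → {q0, q1, q2, q3}.
Read '1': {q0, q1, q2, q3} → {q0, q1, q2, q5}.
Read '2': {q0, q1, q2, q5} → {q0, q2, q3}.
Read '1': {q0, q2, q3} → {q0, q1, q2}.

{q0, q1, q2}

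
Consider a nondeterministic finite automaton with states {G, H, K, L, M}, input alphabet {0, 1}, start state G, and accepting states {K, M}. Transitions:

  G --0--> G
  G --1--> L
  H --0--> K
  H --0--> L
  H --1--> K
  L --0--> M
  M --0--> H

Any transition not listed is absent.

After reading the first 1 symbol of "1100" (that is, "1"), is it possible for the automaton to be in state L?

Start in {G}.
Read '1': {G} → {L}.
State L is in {L}.

Yes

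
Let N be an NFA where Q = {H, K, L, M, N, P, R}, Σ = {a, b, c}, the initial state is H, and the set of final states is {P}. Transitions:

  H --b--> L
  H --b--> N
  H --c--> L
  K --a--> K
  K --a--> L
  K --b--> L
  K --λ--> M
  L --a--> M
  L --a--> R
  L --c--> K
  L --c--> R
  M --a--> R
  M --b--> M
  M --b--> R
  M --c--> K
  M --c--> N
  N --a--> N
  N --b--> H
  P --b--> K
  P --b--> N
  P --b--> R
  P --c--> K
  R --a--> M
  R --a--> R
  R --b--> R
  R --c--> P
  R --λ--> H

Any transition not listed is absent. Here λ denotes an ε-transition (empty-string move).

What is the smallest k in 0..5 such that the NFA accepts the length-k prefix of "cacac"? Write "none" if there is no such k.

3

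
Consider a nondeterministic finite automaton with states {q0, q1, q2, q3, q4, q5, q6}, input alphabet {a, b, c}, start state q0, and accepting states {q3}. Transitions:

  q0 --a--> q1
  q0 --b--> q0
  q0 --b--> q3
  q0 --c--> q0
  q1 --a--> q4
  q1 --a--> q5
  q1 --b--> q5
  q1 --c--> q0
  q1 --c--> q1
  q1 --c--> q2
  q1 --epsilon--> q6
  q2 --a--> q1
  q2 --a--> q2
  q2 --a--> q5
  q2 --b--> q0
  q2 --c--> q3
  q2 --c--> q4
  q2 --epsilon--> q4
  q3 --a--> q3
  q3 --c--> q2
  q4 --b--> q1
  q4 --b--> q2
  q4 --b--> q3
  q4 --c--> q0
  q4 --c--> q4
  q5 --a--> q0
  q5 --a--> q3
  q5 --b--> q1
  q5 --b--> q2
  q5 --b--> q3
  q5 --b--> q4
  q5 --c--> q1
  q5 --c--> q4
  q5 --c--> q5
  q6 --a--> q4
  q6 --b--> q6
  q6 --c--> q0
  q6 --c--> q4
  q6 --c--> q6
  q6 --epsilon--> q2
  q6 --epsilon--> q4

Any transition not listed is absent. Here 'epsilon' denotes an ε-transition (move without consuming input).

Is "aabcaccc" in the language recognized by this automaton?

Start in {q0}.
Read 'a': {q0} → {q1, q2, q4, q6}.
Read 'a': {q1, q2, q4, q6} → {q1, q2, q4, q5, q6}.
Read 'b': {q1, q2, q4, q5, q6} → {q0, q1, q2, q3, q4, q5, q6}.
Read 'c': {q0, q1, q2, q3, q4, q5, q6} → {q0, q1, q2, q3, q4, q5, q6}.
Read 'a': {q0, q1, q2, q3, q4, q5, q6} → {q0, q1, q2, q3, q4, q5, q6}.
Read 'c': {q0, q1, q2, q3, q4, q5, q6} → {q0, q1, q2, q3, q4, q5, q6}.
Read 'c': {q0, q1, q2, q3, q4, q5, q6} → {q0, q1, q2, q3, q4, q5, q6}.
Read 'c': {q0, q1, q2, q3, q4, q5, q6} → {q0, q1, q2, q3, q4, q5, q6}.
The final set {q0, q1, q2, q3, q4, q5, q6} contains the accepting state q3.

Yes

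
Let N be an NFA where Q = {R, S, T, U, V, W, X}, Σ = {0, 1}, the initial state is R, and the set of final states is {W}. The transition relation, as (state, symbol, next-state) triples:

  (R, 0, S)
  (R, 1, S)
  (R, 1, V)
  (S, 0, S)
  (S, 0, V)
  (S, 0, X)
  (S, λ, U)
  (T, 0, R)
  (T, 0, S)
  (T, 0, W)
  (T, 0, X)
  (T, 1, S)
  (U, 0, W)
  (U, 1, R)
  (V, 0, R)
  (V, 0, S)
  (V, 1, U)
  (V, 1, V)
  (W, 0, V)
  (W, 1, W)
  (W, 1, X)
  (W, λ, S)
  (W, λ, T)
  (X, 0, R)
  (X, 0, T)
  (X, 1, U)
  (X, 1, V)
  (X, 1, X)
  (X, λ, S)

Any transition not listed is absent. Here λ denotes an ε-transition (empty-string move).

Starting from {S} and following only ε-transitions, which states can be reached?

{S, U}

Begin with {S}.
ε-move S → U; add U.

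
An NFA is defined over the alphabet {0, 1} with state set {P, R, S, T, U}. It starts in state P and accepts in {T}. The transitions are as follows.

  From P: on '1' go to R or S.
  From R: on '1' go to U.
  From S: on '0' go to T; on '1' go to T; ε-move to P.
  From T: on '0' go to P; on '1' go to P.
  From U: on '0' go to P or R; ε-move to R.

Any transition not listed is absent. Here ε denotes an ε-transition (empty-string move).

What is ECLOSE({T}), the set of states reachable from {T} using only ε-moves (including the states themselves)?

{T}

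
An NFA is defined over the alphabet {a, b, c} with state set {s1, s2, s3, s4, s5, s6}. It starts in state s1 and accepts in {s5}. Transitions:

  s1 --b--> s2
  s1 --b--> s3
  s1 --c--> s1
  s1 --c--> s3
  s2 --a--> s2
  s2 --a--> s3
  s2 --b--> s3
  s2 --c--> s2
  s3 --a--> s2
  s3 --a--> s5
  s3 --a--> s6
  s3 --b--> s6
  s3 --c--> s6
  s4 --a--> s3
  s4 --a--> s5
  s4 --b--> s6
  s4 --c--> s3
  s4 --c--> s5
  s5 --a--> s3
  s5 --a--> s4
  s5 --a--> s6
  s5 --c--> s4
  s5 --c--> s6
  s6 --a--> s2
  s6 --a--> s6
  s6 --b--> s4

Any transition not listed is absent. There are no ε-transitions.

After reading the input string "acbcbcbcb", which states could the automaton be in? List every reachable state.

∅

Start in {s1}.
Read 'a': {s1} → ∅.
The set is empty and remains empty for the remaining 8 symbols.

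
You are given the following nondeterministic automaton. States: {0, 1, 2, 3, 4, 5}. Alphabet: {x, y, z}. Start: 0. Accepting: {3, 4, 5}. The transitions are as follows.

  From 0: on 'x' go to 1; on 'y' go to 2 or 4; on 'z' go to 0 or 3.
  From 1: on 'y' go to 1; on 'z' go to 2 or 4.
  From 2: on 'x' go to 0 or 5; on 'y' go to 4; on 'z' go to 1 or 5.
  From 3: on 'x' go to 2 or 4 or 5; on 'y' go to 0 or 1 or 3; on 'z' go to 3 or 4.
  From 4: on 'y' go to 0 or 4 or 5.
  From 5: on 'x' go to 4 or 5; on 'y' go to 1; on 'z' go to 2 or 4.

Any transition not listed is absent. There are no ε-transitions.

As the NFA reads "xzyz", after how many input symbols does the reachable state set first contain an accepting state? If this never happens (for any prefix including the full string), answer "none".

2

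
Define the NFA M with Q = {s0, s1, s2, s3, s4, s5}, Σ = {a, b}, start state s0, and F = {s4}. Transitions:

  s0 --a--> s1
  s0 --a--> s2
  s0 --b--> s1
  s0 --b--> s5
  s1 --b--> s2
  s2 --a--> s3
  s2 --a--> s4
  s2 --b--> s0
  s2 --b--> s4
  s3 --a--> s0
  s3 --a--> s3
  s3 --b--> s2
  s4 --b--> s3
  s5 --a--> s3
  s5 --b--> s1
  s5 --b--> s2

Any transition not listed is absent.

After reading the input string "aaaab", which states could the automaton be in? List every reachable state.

{s0, s1, s2, s4, s5}

Start in {s0}.
Read 'a': {s0} → {s1, s2}.
Read 'a': {s1, s2} → {s3, s4}.
Read 'a': {s3, s4} → {s0, s3}.
Read 'a': {s0, s3} → {s0, s1, s2, s3}.
Read 'b': {s0, s1, s2, s3} → {s0, s1, s2, s4, s5}.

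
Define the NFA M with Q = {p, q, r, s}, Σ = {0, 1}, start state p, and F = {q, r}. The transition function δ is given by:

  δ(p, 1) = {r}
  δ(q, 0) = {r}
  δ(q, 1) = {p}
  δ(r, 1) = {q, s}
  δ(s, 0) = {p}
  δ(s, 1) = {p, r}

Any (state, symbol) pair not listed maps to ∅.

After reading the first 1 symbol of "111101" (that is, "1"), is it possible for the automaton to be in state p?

No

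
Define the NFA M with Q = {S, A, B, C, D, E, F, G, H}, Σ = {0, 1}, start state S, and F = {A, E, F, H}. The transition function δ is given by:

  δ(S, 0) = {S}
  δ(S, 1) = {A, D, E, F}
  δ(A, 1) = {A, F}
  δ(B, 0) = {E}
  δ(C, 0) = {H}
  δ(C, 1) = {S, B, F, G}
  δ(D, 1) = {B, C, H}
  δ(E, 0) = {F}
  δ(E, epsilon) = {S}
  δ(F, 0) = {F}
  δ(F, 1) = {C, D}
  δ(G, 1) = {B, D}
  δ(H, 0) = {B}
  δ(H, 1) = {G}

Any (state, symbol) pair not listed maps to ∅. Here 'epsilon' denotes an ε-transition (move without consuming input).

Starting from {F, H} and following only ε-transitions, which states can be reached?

Begin with {F, H}.
No ε-moves leave this set, so the closure equals the set itself.

{F, H}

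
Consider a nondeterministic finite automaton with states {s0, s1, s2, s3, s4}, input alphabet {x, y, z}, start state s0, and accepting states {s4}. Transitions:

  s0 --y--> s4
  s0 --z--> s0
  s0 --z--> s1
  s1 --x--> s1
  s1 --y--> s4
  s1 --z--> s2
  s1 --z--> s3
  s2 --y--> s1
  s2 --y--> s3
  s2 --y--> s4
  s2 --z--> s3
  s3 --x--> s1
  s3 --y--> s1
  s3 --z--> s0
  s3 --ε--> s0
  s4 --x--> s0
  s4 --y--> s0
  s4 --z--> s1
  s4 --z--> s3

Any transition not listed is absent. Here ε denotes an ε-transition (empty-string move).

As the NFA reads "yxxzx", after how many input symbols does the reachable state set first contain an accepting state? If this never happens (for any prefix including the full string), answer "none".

1

Start in {s0}.
Read 'y': {s0} → {s4}.
None of the earlier sets intersect F, but {s4} does.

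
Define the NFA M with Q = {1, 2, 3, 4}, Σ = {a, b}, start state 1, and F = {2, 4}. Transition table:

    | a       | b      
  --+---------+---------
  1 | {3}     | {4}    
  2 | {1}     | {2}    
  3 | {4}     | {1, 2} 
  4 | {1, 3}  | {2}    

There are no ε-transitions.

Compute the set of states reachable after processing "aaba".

{1}

Start in {1}.
Read 'a': 1→{3}; now {3}.
Read 'a': 3→{4}; now {4}.
Read 'b': 4→{2}; now {2}.
Read 'a': 2→{1}; now {1}.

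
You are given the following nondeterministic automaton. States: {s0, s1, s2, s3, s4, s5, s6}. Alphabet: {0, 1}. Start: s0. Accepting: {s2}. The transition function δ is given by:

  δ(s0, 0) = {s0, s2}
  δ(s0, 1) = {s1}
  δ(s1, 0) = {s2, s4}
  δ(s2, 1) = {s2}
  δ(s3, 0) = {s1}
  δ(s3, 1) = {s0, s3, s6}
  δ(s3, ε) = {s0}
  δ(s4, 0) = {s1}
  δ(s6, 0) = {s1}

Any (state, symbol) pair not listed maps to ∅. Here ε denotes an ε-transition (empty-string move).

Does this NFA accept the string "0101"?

Start in {s0}.
Read '0': {s0} → {s0, s2}.
Read '1': {s0, s2} → {s1, s2}.
Read '0': {s1, s2} → {s2, s4}.
Read '1': {s2, s4} → {s2}.
The final set {s2} contains the accepting state s2.

Yes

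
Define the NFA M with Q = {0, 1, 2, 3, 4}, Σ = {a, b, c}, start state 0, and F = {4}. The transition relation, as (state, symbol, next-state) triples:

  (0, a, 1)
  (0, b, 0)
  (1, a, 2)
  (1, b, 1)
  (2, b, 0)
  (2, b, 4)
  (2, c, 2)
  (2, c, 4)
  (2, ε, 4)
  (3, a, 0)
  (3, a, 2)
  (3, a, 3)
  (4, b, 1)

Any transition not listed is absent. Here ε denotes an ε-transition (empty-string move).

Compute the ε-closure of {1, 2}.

{1, 2, 4}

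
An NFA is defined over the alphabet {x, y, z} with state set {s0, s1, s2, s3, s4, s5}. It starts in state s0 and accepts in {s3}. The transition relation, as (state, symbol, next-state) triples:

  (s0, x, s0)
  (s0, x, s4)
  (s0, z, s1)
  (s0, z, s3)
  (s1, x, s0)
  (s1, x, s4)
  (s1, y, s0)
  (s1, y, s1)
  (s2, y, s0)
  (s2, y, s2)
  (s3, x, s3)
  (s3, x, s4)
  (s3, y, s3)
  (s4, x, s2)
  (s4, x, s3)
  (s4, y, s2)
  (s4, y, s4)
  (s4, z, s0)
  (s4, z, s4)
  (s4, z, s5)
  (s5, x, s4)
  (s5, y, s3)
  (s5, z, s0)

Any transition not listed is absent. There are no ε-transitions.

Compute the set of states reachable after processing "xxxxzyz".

{s0, s1, s3, s4, s5}

Start in {s0}.
Read 'x': s0→{s0, s4}; now {s0, s4}.
Read 'x': s0→{s0, s4}, s4→{s2, s3}; now {s0, s2, s3, s4}.
Read 'x': s0→{s0, s4}, s2→∅, s3→{s3, s4}, s4→{s2, s3}; now {s0, s2, s3, s4}.
Read 'x': s0→{s0, s4}, s2→∅, s3→{s3, s4}, s4→{s2, s3}; now {s0, s2, s3, s4}.
Read 'z': s0→{s1, s3}, s2→∅, s3→∅, s4→{s0, s4, s5}; now {s0, s1, s3, s4, s5}.
Read 'y': s0→∅, s1→{s0, s1}, s3→{s3}, s4→{s2, s4}, s5→{s3}; now {s0, s1, s2, s3, s4}.
Read 'z': s0→{s1, s3}, s1→∅, s2→∅, s3→∅, s4→{s0, s4, s5}; now {s0, s1, s3, s4, s5}.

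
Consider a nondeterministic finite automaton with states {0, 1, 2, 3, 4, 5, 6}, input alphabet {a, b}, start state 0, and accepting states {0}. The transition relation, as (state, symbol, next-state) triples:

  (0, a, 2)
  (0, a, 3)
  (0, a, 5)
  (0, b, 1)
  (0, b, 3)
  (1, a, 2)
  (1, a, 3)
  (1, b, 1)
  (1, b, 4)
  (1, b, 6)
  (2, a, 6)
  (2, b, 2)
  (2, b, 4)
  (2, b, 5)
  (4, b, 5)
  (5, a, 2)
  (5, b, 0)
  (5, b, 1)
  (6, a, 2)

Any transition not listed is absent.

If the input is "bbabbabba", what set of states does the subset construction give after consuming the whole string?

{2, 3, 5, 6}

Start in {0}.
Read 'b': 0→{1, 3}; now {1, 3}.
Read 'b': 1→{1, 4, 6}, 3→∅; now {1, 4, 6}.
Read 'a': 1→{2, 3}, 4→∅, 6→{2}; now {2, 3}.
Read 'b': 2→{2, 4, 5}, 3→∅; now {2, 4, 5}.
Read 'b': 2→{2, 4, 5}, 4→{5}, 5→{0, 1}; now {0, 1, 2, 4, 5}.
Read 'a': 0→{2, 3, 5}, 1→{2, 3}, 2→{6}, 4→∅, 5→{2}; now {2, 3, 5, 6}.
Read 'b': 2→{2, 4, 5}, 3→∅, 5→{0, 1}, 6→∅; now {0, 1, 2, 4, 5}.
Read 'b': 0→{1, 3}, 1→{1, 4, 6}, 2→{2, 4, 5}, 4→{5}, 5→{0, 1}; now {0, 1, 2, 3, 4, 5, 6}.
Read 'a': 0→{2, 3, 5}, 1→{2, 3}, 2→{6}, 3→∅, 4→∅, 5→{2}, 6→{2}; now {2, 3, 5, 6}.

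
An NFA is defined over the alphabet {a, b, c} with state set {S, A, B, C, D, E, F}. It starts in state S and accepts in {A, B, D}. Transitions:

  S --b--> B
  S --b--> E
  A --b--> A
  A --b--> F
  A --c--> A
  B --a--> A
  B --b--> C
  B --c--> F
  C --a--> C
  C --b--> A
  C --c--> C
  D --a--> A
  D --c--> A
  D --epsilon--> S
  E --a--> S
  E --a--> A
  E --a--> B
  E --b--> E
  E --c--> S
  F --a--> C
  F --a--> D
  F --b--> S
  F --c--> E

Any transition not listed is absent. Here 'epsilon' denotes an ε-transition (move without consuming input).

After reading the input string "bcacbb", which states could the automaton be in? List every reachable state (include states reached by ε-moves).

Start in {S}.
Read 'b': S→{B, E}; now {B, E}.
Read 'c': B→{F}, E→{S}; now {S, F}.
Read 'a': S→∅, F→{C, D}; union {C, D}; ε-closure = {S, C, D}.
Read 'c': S→∅, C→{C}, D→{A}; now {A, C}.
Read 'b': A→{A, F}, C→{A}; now {A, F}.
Read 'b': A→{A, F}, F→{S}; now {S, A, F}.

{S, A, F}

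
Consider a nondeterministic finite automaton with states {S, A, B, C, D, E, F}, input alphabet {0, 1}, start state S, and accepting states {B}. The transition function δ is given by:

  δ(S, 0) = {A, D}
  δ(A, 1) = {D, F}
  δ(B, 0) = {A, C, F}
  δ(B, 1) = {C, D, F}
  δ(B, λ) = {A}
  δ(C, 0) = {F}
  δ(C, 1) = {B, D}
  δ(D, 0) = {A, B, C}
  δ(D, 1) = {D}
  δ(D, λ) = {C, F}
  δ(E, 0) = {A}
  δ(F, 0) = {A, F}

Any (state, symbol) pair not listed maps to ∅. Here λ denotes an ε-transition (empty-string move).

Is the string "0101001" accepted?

Yes

Start in {S}.
Read '0': {S} → {A, C, D, F}.
Read '1': {A, C, D, F} → {A, B, C, D, F}.
Read '0': {A, B, C, D, F} → {A, B, C, F}.
Read '1': {A, B, C, F} → {A, B, C, D, F}.
Read '0': {A, B, C, D, F} → {A, B, C, F}.
Read '0': {A, B, C, F} → {A, C, F}.
Read '1': {A, C, F} → {A, B, C, D, F}.
The final set {A, B, C, D, F} contains the accepting state B.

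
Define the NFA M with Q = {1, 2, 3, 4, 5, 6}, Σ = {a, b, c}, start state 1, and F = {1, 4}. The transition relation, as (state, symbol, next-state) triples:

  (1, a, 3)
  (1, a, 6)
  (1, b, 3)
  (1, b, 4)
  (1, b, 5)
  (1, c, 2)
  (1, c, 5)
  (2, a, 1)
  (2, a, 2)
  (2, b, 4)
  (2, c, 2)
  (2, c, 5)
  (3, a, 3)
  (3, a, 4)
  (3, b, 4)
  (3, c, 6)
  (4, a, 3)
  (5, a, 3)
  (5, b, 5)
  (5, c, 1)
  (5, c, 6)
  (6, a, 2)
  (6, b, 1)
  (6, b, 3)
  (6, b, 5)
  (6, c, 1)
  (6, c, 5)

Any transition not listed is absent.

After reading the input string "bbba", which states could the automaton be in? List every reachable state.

Start in {1}.
Read 'b': {1} → {3, 4, 5}.
Read 'b': {3, 4, 5} → {4, 5}.
Read 'b': {4, 5} → {5}.
Read 'a': {5} → {3}.

{3}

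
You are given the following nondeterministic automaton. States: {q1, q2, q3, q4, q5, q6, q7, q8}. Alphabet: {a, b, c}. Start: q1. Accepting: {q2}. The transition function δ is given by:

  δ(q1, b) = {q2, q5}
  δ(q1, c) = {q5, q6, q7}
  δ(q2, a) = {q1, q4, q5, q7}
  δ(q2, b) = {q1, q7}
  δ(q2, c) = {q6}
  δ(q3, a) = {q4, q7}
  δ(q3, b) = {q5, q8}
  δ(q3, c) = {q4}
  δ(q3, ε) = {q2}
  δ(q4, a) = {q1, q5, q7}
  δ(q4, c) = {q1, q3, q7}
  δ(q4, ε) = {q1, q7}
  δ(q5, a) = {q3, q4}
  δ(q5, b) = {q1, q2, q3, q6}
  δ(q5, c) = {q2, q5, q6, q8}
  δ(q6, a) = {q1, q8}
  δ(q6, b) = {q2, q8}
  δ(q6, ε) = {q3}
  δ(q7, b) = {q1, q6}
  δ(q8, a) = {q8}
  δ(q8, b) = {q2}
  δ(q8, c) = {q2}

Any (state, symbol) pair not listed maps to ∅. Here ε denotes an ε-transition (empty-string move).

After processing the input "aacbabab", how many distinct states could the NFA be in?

Start in {q1}.
Read 'a': {q1} → ∅.
The set is empty and remains empty for the remaining 7 symbols.
That set has 0 states.

0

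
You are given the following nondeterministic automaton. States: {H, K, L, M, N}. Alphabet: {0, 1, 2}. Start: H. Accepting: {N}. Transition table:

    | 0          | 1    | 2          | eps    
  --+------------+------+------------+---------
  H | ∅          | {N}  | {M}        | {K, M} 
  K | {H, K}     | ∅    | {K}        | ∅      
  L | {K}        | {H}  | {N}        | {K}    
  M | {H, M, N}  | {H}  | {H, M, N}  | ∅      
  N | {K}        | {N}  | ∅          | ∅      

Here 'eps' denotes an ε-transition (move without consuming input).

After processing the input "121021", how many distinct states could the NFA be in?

Start: ε-closure({H}) = {H, K, M}.
Read '1': H→{N}, K→∅, M→{H}; union {H, N}; ε-closure = {H, K, M, N}.
Read '2': H→{M}, K→{K}, M→{H, M, N}, N→∅; now {H, K, M, N}.
Read '1': H→{N}, K→∅, M→{H}, N→{N}; union {H, N}; ε-closure = {H, K, M, N}.
Read '0': H→∅, K→{H, K}, M→{H, M, N}, N→{K}; now {H, K, M, N}.
Read '2': H→{M}, K→{K}, M→{H, M, N}, N→∅; now {H, K, M, N}.
Read '1': H→{N}, K→∅, M→{H}, N→{N}; union {H, N}; ε-closure = {H, K, M, N}.
That set has 4 states.

4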